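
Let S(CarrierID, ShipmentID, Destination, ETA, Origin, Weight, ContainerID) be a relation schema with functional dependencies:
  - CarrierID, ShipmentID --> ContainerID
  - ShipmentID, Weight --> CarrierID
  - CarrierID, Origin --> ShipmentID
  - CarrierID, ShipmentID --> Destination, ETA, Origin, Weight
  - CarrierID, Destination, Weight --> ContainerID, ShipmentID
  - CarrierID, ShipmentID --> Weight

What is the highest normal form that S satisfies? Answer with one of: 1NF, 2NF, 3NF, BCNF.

BCNF

Candidate keys: {CarrierID, Destination, Weight}, {CarrierID, Origin}, {CarrierID, ShipmentID}, {ShipmentID, Weight}. Prime attributes: {CarrierID, Destination, Origin, ShipmentID, Weight}.
Each dependency's left side is a superkey — BCNF holds.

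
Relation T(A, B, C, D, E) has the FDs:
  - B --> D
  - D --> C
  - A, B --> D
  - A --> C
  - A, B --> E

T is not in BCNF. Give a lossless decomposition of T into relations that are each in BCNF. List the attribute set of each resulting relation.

{A, B, E}; {B, D}; {C, D}

Candidate key of the original relation: {A, B}.
In {A, B, C, D, E}, {B} is not a superkey ({B}⁺ restricted to this set is {B, C, D}), so split on B --> C, D into {B, C, D} and {A, B, E}.
In {B, C, D}, {D} is not a superkey ({D}⁺ restricted to this set is {C, D}), so split on D --> C into {C, D} and {B, D}.
{C, D} is in BCNF.
{B, D} is in BCNF.
{A, B, E} is in BCNF.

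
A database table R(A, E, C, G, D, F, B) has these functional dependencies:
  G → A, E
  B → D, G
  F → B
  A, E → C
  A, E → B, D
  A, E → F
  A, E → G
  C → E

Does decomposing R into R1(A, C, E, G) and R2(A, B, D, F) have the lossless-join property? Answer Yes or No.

No

Common attributes: {A}; their closure is {A}.
Neither R1 nor R2 is contained in that closure, so the decomposition is lossy.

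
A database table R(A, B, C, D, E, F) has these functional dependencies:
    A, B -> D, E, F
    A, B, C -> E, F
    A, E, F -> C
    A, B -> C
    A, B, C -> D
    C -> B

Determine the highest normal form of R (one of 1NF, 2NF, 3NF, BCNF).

Candidate keys: {A, B}, {A, C}, {A, E, F}. Prime attributes: {A, B, C, E, F}.
C -> B: {C}⁺ = {B, C}, which is not all of the attributes, so the left side is not a superkey — BCNF is violated.
But every attribute on its right side ({B}) is prime, and the same holds for every other non-superkey FD, so 3NF still holds.

3NF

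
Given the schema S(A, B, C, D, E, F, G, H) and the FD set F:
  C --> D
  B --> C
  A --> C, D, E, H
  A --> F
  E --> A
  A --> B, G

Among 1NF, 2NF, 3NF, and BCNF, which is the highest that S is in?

Candidate keys: {A}, {E}. Prime attributes: {A, E}.
C --> D breaks BCNF: {C}⁺ = {C, D}, so {C} is not a superkey.
C --> D has non-prime {D} on the right and a non-superkey on the left, so 3NF fails.
With only single-attribute keys there can be no partial dependency, so 2NF holds.

2NF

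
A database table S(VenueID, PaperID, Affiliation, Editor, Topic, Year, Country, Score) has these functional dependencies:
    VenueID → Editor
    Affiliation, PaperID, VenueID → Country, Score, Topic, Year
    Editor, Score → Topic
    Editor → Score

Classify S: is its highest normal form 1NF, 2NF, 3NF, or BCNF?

1NF

Candidate key: {Affiliation, PaperID, VenueID}. Prime attributes: {Affiliation, PaperID, VenueID}.
VenueID → Editor: {VenueID}⁺ = {Editor, Score, Topic, VenueID}, which is not all of the attributes, so the left side is not a superkey — BCNF is violated.
Because {Editor} is non-prime and the left side of VenueID → Editor is not a superkey, the relation is not in 3NF.
The proper key subset {VenueID} of {Affiliation, PaperID, VenueID} determines non-prime {Editor, Score, Topic}, so the relation is not even in 2NF.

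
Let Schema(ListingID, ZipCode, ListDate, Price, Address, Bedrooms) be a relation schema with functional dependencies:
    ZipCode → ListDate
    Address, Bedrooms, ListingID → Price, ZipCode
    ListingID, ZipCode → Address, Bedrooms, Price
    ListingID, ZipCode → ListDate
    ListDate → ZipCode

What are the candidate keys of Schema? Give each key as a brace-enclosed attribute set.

{Address, Bedrooms, ListingID}, {ListDate, ListingID}, {ListingID, ZipCode}

No FD produces {ListingID}, so it must be in every candidate key.
{ListDate, ListingID} is a candidate key since {ListDate, ListingID}⁺ = {Address, Bedrooms, ListDate, ListingID, Price, ZipCode} covers every attribute.
{ListingID, ZipCode} is a candidate key since {ListingID, ZipCode}⁺ = {Address, Bedrooms, ListDate, ListingID, Price, ZipCode} covers every attribute.
{Address, Bedrooms, ListingID} is a candidate key since {Address, Bedrooms, ListingID}⁺ = {Address, Bedrooms, ListDate, ListingID, Price, ZipCode} covers every attribute.
No proper subset of any of these is a key, and no other minimal superkey exists.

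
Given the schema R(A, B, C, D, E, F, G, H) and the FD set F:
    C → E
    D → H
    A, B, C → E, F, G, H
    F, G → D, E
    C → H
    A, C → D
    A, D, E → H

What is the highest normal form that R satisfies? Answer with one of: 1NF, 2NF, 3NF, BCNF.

Candidate key: {A, B, C}. Prime attributes: {A, B, C}.
C → E breaks BCNF: {C}⁺ = {C, E, H}, so {C} is not a superkey.
Because {E} is non-prime and the left side of C → E is not a superkey, the relation is not in 3NF.
Since {C} ⊂ {A, B, C} and {C}⁺ ⊇ {E, H} with {E, H} non-prime, there is a partial dependency; 2NF fails.

1NF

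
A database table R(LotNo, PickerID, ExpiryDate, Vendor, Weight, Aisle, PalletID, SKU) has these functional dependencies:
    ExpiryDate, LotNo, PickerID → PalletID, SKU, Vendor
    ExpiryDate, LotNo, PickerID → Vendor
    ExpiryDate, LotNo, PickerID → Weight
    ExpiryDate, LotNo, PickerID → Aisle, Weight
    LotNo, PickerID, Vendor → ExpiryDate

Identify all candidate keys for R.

{ExpiryDate, LotNo, PickerID}, {LotNo, PickerID, Vendor}

No FD produces {LotNo, PickerID}, so they must be in every candidate key.
{ExpiryDate, LotNo, PickerID}⁺ = {Aisle, ExpiryDate, LotNo, PalletID, PickerID, SKU, Vendor, Weight}, which is every attribute, so {ExpiryDate, LotNo, PickerID} is a candidate key.
{LotNo, PickerID, Vendor}⁺ = {Aisle, ExpiryDate, LotNo, PalletID, PickerID, SKU, Vendor, Weight}, which is every attribute, so {LotNo, PickerID, Vendor} is a candidate key.
These are minimal and exhaustive — every other superkey contains one of them.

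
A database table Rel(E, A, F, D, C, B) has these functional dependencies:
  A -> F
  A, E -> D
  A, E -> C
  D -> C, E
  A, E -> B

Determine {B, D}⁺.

Start with {B, D}.
D -> C, E applies; add {C, E} → now {B, C, D, E}.
No further FD applies.

{B, C, D, E}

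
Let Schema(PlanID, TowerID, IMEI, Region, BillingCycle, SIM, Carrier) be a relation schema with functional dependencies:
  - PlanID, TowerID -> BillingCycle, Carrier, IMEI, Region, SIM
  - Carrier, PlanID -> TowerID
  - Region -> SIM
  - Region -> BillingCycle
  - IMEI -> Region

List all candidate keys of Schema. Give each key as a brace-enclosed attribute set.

{Carrier, PlanID}, {PlanID, TowerID}

{PlanID} never appears on the right of any FD, so every key must include it.
Closure of {Carrier, PlanID} is {BillingCycle, Carrier, IMEI, PlanID, Region, SIM, TowerID}, the whole schema; {Carrier, PlanID} is a candidate key.
Closure of {PlanID, TowerID} is {BillingCycle, Carrier, IMEI, PlanID, Region, SIM, TowerID}, the whole schema; {PlanID, TowerID} is a candidate key.
Any other superkey properly contains one of these, so there are no further candidate keys.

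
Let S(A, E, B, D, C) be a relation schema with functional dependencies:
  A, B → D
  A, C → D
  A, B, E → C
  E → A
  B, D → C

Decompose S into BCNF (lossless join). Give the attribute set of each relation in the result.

{A, B, C}; {A, C, D}; {A, E}; {B, E}

Candidate key of the original relation: {B, E}.
{A, B, C, D, E}: {A, B} determines {A, B, C, D} here but is not a superkey — split on A, B → C, D, giving {A, B, C, D} and {A, B, E}.
{A, B, C, D}: {A, C} determines {A, C, D} here but is not a superkey — split on A, C → D, giving {A, C, D} and {A, B, C}.
{A, C, D}: every determinant is a superkey — BCNF.
{A, B, C}: every determinant is a superkey — BCNF.
{A, B, E}: {E} determines {A, E} here but is not a superkey — split on E → A, giving {A, E} and {B, E}.
{A, E}: every determinant is a superkey — BCNF.
{B, E}: every determinant is a superkey — BCNF.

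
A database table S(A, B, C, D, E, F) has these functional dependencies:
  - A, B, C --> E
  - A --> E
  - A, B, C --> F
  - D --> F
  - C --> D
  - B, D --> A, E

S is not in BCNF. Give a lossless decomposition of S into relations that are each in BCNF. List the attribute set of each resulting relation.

Candidate key of the original relation: {B, C}.
In {A, B, C, D, E, F}, {A} is not a superkey ({A}⁺ restricted to this set is {A, E}), so split on A --> E into {A, E} and {A, B, C, D, F}.
{A, E}: every determinant is a superkey — BCNF.
In {A, B, C, D, F}, {D} is not a superkey ({D}⁺ restricted to this set is {D, F}), so split on D --> F into {D, F} and {A, B, C, D}.
{D, F}: every determinant is a superkey — BCNF.
In {A, B, C, D}, {C} is not a superkey ({C}⁺ restricted to this set is {C, D}), so split on C --> D into {C, D} and {A, B, C}.
{C, D}: every determinant is a superkey — BCNF.
{A, B, C}: every determinant is a superkey — BCNF.

{A, B, C}; {A, E}; {C, D}; {D, F}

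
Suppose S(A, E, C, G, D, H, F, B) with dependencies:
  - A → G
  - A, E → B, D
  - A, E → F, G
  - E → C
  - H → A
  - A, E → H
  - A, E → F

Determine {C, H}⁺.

Start with {C, H}.
H → A applies; add {A} → now {A, C, H}.
A → G applies; add {G} → now {A, C, G, H}.
No further FD applies.

{A, C, G, H}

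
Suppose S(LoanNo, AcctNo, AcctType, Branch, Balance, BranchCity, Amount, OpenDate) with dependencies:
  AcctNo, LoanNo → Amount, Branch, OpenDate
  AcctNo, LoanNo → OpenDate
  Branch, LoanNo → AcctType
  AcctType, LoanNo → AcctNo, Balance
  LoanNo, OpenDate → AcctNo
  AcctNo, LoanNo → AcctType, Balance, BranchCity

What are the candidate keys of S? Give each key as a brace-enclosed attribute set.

Attributes never on any right-hand side: {LoanNo} — every candidate key must contain it.
{AcctNo, LoanNo}⁺ = {AcctNo, AcctType, Amount, Balance, Branch, BranchCity, LoanNo, OpenDate} — all of the relation — so {AcctNo, LoanNo} is a candidate key.
{AcctType, LoanNo}⁺ = {AcctNo, AcctType, Amount, Balance, Branch, BranchCity, LoanNo, OpenDate} — all of the relation — so {AcctType, LoanNo} is a candidate key.
{Branch, LoanNo}⁺ = {AcctNo, AcctType, Amount, Balance, Branch, BranchCity, LoanNo, OpenDate} — all of the relation — so {Branch, LoanNo} is a candidate key.
{LoanNo, OpenDate}⁺ = {AcctNo, AcctType, Amount, Balance, Branch, BranchCity, LoanNo, OpenDate} — all of the relation — so {LoanNo, OpenDate} is a candidate key.
These are minimal and exhaustive — every other superkey contains one of them.

{AcctNo, LoanNo}, {AcctType, LoanNo}, {Branch, LoanNo}, {LoanNo, OpenDate}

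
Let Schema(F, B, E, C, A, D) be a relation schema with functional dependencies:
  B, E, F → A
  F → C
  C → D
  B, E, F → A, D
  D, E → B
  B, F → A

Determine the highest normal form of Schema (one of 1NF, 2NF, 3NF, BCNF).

1NF

Candidate key: {E, F}. Prime attributes: {E, F}.
F → C: {F}⁺ = {C, D, F}, which is not all of the attributes, so the left side is not a superkey — BCNF is violated.
F → C has non-prime {C} on the right and a non-superkey on the left, so 3NF fails.
The proper key subset {F} of {E, F} determines non-prime {C, D}, so the relation is not even in 2NF.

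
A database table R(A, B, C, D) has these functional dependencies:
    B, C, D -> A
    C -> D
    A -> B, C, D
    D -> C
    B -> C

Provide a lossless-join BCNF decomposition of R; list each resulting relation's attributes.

{A, B, C}; {C, D}

Candidate keys of the original relation: {A}, {B}.
{A, B, C, D}: {C} determines {C, D} here but is not a superkey — split on C -> D, giving {C, D} and {A, B, C}.
{C, D} has no BCNF violation.
{A, B, C} has no BCNF violation.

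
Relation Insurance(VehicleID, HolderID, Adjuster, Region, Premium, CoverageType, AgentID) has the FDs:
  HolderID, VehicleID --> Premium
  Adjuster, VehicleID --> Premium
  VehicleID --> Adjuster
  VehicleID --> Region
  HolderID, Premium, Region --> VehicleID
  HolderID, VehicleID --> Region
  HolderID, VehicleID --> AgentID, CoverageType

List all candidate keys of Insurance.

{HolderID, Premium, Region}, {HolderID, VehicleID}

{HolderID} never appears on the right of any FD, so every key must include it.
Closure of {HolderID, VehicleID} is {Adjuster, AgentID, CoverageType, HolderID, Premium, Region, VehicleID}, the whole schema; {HolderID, VehicleID} is a candidate key.
Closure of {HolderID, Premium, Region} is {Adjuster, AgentID, CoverageType, HolderID, Premium, Region, VehicleID}, the whole schema; {HolderID, Premium, Region} is a candidate key.
No proper subset of any of these is a key, and no other minimal superkey exists.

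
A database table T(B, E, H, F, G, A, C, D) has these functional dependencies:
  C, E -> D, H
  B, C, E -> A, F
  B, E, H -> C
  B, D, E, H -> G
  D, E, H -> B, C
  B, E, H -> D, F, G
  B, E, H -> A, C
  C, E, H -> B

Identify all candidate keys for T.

Attributes never on any right-hand side: {E} — every candidate key must contain it.
{C, E}⁺ = {A, B, C, D, E, F, G, H} — all of the relation — so {C, E} is a candidate key.
{B, E, H}⁺ = {A, B, C, D, E, F, G, H} — all of the relation — so {B, E, H} is a candidate key.
{D, E, H}⁺ = {A, B, C, D, E, F, G, H} — all of the relation — so {D, E, H} is a candidate key.
These are minimal and exhaustive — every other superkey contains one of them.

{B, E, H}, {C, E}, {D, E, H}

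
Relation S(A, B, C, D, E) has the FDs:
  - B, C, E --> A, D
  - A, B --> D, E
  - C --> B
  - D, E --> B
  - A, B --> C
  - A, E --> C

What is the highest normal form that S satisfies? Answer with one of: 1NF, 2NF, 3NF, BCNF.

3NF

Candidate keys: {A, B}, {A, C}, {A, E}, {C, E}. Prime attributes: {A, B, C, E}.
C --> B: {C}⁺ = {B, C}, which is not all of the attributes, so the left side is not a superkey — BCNF is violated.
Its right-hand attributes {B} are all prime, as are those of every other non-superkey FD — the relation is in 3NF.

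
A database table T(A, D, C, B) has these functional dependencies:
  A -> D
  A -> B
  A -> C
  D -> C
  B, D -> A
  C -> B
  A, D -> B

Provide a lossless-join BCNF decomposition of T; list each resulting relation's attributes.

Candidate keys of the original relation: {A}, {D}.
Within {A, B, C, D}: {C}⁺ ∩ {A, B, C, D} = {B, C}, not the whole set, so C -> B violates BCNF; decompose into {B, C} and {A, C, D}.
{B, C}: every determinant is a superkey — BCNF.
{A, C, D}: every determinant is a superkey — BCNF.

{A, C, D}; {B, C}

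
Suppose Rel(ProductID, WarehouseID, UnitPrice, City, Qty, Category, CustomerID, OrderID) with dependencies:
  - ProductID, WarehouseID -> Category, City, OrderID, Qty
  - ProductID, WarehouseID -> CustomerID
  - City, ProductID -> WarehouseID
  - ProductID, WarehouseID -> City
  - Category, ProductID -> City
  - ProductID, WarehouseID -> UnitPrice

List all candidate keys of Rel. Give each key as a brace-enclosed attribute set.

{Category, ProductID}, {City, ProductID}, {ProductID, WarehouseID}

{ProductID} never appears on the right of any FD, so every key must include it.
{Category, ProductID} is a candidate key since {Category, ProductID}⁺ = {Category, City, CustomerID, OrderID, ProductID, Qty, UnitPrice, WarehouseID} covers every attribute.
{City, ProductID} is a candidate key since {City, ProductID}⁺ = {Category, City, CustomerID, OrderID, ProductID, Qty, UnitPrice, WarehouseID} covers every attribute.
{ProductID, WarehouseID} is a candidate key since {ProductID, WarehouseID}⁺ = {Category, City, CustomerID, OrderID, ProductID, Qty, UnitPrice, WarehouseID} covers every attribute.
No proper subset of any of these is a key, and no other minimal superkey exists.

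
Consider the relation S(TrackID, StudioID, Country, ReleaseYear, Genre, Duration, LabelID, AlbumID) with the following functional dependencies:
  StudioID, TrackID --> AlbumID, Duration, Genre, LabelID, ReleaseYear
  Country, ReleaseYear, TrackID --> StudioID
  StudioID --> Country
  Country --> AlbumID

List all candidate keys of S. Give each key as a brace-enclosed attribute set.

Attributes never on any right-hand side: {TrackID} — every candidate key must contain it.
Closure of {StudioID, TrackID} is {AlbumID, Country, Duration, Genre, LabelID, ReleaseYear, StudioID, TrackID}, the whole schema; {StudioID, TrackID} is a candidate key.
Closure of {Country, ReleaseYear, TrackID} is {AlbumID, Country, Duration, Genre, LabelID, ReleaseYear, StudioID, TrackID}, the whole schema; {Country, ReleaseYear, TrackID} is a candidate key.
Any other superkey properly contains one of these, so there are no further candidate keys.

{Country, ReleaseYear, TrackID}, {StudioID, TrackID}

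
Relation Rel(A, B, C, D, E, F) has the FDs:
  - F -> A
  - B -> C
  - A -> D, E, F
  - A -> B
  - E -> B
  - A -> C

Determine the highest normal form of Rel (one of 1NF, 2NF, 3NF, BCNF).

Candidate keys: {A}, {F}. Prime attributes: {A, F}.
For B -> C we have {B}⁺ = {B, C}; {B} is not a superkey, so BCNF fails.
B -> C determines the non-prime attribute {C} from a non-superkey — 3NF is violated.
Every candidate key is a single attribute, so no partial dependency is possible; 2NF holds.

2NF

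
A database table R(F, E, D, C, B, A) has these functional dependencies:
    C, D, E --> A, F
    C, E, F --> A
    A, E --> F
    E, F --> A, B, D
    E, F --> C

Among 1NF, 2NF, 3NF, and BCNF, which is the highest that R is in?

BCNF

Candidate keys: {A, E}, {C, D, E}, {E, F}. Prime attributes: {A, C, D, E, F}.
The left-hand side of every FD is a superkey, so BCNF is satisfied.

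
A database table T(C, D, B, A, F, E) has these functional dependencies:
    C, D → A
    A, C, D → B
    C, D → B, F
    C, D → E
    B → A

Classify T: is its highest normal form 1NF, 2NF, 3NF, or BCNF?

Candidate key: {C, D}. Prime attributes: {C, D}.
B → A: {B}⁺ = {A, B}, which is not all of the attributes, so the left side is not a superkey — BCNF is violated.
B → A has non-prime {A} on the right and a non-superkey on the left, so 3NF fails.
No non-prime attribute depends on a proper subset of any candidate key, so 2NF holds.

2NF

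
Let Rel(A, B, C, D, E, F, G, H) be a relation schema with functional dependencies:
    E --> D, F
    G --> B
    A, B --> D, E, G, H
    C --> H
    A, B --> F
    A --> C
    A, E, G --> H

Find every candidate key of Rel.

{A, B}, {A, G}

No FD produces {A}, so it must be in every candidate key.
Closure of {A, B} is {A, B, C, D, E, F, G, H}, the whole schema; {A, B} is a candidate key.
Closure of {A, G} is {A, B, C, D, E, F, G, H}, the whole schema; {A, G} is a candidate key.
These are minimal and exhaustive — every other superkey contains one of them.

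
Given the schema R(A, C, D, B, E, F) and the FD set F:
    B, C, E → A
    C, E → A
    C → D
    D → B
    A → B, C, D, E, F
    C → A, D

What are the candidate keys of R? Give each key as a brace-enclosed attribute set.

{A}, {C}

{A} is a candidate key since {A}⁺ = {A, B, C, D, E, F} covers every attribute.
{C} is a candidate key since {C}⁺ = {A, B, C, D, E, F} covers every attribute.
These are minimal and exhaustive — every other superkey contains one of them.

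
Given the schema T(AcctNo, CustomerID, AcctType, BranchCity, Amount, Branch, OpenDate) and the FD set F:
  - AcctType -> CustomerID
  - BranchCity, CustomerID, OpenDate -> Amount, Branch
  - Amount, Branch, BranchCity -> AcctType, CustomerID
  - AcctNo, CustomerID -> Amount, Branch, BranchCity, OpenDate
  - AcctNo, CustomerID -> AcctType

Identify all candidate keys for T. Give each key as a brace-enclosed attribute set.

{AcctNo, AcctType}, {AcctNo, Amount, Branch, BranchCity}, {AcctNo, CustomerID}

Attributes never on any right-hand side: {AcctNo} — every candidate key must contain it.
{AcctNo, AcctType}⁺ = {AcctNo, AcctType, Amount, Branch, BranchCity, CustomerID, OpenDate}, which is every attribute, so {AcctNo, AcctType} is a candidate key.
{AcctNo, CustomerID}⁺ = {AcctNo, AcctType, Amount, Branch, BranchCity, CustomerID, OpenDate}, which is every attribute, so {AcctNo, CustomerID} is a candidate key.
{AcctNo, Amount, Branch, BranchCity}⁺ = {AcctNo, AcctType, Amount, Branch, BranchCity, CustomerID, OpenDate}, which is every attribute, so {AcctNo, Amount, Branch, BranchCity} is a candidate key.
Any other superkey properly contains one of these, so there are no further candidate keys.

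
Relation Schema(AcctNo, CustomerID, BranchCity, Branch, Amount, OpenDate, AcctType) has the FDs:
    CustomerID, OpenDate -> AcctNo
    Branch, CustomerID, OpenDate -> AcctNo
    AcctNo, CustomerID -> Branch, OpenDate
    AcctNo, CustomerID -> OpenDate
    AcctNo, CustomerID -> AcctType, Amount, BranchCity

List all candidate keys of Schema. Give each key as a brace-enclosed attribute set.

{AcctNo, CustomerID}, {CustomerID, OpenDate}

{CustomerID} never appears on the right of any FD, so every key must include it.
Closure of {AcctNo, CustomerID} is {AcctNo, AcctType, Amount, Branch, BranchCity, CustomerID, OpenDate}, the whole schema; {AcctNo, CustomerID} is a candidate key.
Closure of {CustomerID, OpenDate} is {AcctNo, AcctType, Amount, Branch, BranchCity, CustomerID, OpenDate}, the whole schema; {CustomerID, OpenDate} is a candidate key.
Any other superkey properly contains one of these, so there are no further candidate keys.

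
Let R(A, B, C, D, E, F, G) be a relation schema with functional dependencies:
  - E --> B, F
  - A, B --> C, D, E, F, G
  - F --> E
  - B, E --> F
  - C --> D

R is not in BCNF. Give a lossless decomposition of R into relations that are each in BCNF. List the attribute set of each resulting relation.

Candidate keys of the original relation: {A, B}, {A, E}, {A, F}.
Within {A, B, C, D, E, F, G}: {E}⁺ ∩ {A, B, C, D, E, F, G} = {B, E, F}, not the whole set, so E --> B, F violates BCNF; decompose into {B, E, F} and {A, C, D, E, G}.
{B, E, F} is in BCNF.
Within {A, C, D, E, G}: {C}⁺ ∩ {A, C, D, E, G} = {C, D}, not the whole set, so C --> D violates BCNF; decompose into {C, D} and {A, C, E, G}.
{C, D} is in BCNF.
{A, C, E, G} is in BCNF.

{A, C, E, G}; {B, E, F}; {C, D}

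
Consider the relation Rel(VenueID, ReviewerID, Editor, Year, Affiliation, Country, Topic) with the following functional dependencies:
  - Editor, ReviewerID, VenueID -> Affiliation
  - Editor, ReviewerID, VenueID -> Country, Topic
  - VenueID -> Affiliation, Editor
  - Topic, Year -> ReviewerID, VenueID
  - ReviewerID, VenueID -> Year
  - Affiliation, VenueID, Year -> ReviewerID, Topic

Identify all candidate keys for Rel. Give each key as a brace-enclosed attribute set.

{ReviewerID, VenueID}, {Topic, Year}, {VenueID, Year}

{ReviewerID, VenueID} is a candidate key since {ReviewerID, VenueID}⁺ = {Affiliation, Country, Editor, ReviewerID, Topic, VenueID, Year} covers every attribute.
{Topic, Year} is a candidate key since {Topic, Year}⁺ = {Affiliation, Country, Editor, ReviewerID, Topic, VenueID, Year} covers every attribute.
{VenueID, Year} is a candidate key since {VenueID, Year}⁺ = {Affiliation, Country, Editor, ReviewerID, Topic, VenueID, Year} covers every attribute.
No proper subset of any of these is a key, and no other minimal superkey exists.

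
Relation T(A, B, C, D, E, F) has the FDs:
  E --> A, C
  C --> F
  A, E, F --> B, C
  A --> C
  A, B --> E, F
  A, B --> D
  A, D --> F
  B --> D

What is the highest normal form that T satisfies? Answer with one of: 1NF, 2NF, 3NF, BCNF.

Candidate keys: {A, B}, {E}. Prime attributes: {A, B, E}.
C --> F breaks BCNF: {C}⁺ = {C, F}, so {C} is not a superkey.
C --> F has non-prime {F} on the right and a non-superkey on the left, so 3NF fails.
{A} is a proper subset of the key {A, B}, and {A}⁺ contains the non-prime attributes {C, F} — a partial dependency, so 2NF is violated.

1NF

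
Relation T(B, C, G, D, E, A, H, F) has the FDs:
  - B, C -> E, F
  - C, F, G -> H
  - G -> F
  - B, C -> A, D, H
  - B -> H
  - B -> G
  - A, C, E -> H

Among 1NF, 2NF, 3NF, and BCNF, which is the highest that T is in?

1NF

Candidate key: {B, C}. Prime attributes: {B, C}.
C, F, G -> H: {C, F, G}⁺ = {C, F, G, H}, which is not all of the attributes, so the left side is not a superkey — BCNF is violated.
C, F, G -> H has non-prime {H} on the right and a non-superkey on the left, so 3NF fails.
{B} is a proper subset of the key {B, C}, and {B}⁺ contains the non-prime attributes {F, G, H} — a partial dependency, so 2NF is violated.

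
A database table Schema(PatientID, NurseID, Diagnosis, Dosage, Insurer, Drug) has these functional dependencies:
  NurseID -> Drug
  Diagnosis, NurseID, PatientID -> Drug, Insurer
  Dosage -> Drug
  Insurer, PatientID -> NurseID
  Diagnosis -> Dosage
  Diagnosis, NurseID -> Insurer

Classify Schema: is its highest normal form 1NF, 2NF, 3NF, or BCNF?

1NF

Candidate keys: {Diagnosis, Insurer, PatientID}, {Diagnosis, NurseID, PatientID}. Prime attributes: {Diagnosis, Insurer, NurseID, PatientID}.
NurseID -> Drug breaks BCNF: {NurseID}⁺ = {Drug, NurseID}, so {NurseID} is not a superkey.
NurseID -> Drug has non-prime {Drug} on the right and a non-superkey on the left, so 3NF fails.
Since {Diagnosis} ⊂ {Diagnosis, Insurer, PatientID} and {Diagnosis}⁺ ⊇ {Dosage, Drug} with {Dosage, Drug} non-prime, there is a partial dependency; 2NF fails.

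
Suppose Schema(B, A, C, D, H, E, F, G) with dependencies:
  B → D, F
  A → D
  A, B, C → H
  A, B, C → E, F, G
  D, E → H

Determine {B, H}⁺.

Start with {B, H}.
B → D, F applies; add {D, F} → now {B, D, F, H}.
No further FD applies.

{B, D, F, H}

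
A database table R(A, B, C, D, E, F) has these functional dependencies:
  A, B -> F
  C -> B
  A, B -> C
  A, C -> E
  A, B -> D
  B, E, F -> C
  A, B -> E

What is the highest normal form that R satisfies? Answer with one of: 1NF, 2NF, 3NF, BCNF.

3NF

Candidate keys: {A, B}, {A, C}. Prime attributes: {A, B, C}.
For C -> B we have {C}⁺ = {B, C}; {C} is not a superkey, so BCNF fails.
Its right-hand attributes {B} are all prime, as are those of every other non-superkey FD — the relation is in 3NF.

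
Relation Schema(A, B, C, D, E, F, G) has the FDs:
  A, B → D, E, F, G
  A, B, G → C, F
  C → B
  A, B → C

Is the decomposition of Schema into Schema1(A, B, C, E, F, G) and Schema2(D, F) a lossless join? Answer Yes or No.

No

Schema1 ∩ Schema2 = {F}; its closure under F is {F}.
The closure covers neither Schema1 nor Schema2 entirely; the join is not lossless.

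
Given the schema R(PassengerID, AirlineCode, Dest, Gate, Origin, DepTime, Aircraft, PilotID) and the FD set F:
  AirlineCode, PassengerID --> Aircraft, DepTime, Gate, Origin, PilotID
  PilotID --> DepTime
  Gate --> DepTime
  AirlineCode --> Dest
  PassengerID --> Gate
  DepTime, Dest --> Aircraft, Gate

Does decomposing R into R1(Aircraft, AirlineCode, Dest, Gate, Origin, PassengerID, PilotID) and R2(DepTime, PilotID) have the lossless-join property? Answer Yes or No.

The shared attributes are {PilotID} and {PilotID}⁺ = {DepTime, PilotID}.
This includes all of R2, so the common attributes are a superkey of R2 — the join is lossless.

Yes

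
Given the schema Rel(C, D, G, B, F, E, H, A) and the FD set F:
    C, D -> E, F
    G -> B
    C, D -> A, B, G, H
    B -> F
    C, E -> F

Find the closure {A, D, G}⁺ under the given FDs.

{A, B, D, F, G}

Start with {A, D, G}.
G -> B applies; add {B} → now {A, B, D, G}.
B -> F applies; add {F} → now {A, B, D, F, G}.
No further FD applies.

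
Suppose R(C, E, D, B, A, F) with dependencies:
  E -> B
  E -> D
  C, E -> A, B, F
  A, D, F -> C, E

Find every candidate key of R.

{C, E}⁺ = {A, B, C, D, E, F} — all of the relation — so {C, E} is a candidate key.
{A, D, F}⁺ = {A, B, C, D, E, F} — all of the relation — so {A, D, F} is a candidate key.
{A, E, F}⁺ = {A, B, C, D, E, F} — all of the relation — so {A, E, F} is a candidate key.
These are minimal and exhaustive — every other superkey contains one of them.

{A, D, F}, {A, E, F}, {C, E}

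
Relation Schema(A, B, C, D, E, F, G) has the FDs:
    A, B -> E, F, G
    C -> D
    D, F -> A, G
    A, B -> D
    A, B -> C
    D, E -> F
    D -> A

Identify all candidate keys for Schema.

{A, B}, {B, C}, {B, D}

No FD produces {B}, so it must be in every candidate key.
{A, B} is a candidate key since {A, B}⁺ = {A, B, C, D, E, F, G} covers every attribute.
{B, C} is a candidate key since {B, C}⁺ = {A, B, C, D, E, F, G} covers every attribute.
{B, D} is a candidate key since {B, D}⁺ = {A, B, C, D, E, F, G} covers every attribute.
These are minimal and exhaustive — every other superkey contains one of them.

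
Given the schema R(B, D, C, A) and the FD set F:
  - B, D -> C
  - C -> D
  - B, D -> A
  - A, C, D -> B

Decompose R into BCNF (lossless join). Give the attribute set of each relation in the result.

Candidate keys of the original relation: {A, C}, {B, C}, {B, D}.
{A, B, C, D}: {C} determines {C, D} here but is not a superkey — split on C -> D, giving {C, D} and {A, B, C}.
{C, D} is in BCNF.
{A, B, C} is in BCNF.

{A, B, C}; {C, D}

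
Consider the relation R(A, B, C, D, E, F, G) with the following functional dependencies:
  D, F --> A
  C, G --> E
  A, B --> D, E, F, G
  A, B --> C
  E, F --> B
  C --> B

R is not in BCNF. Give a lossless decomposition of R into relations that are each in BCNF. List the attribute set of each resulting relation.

Candidate keys of the original relation: {A, B}, {A, C}, {A, E, F}, {B, D, F}, {C, D, F}, {D, E, F}.
Within {A, B, C, D, E, F, G}: {D, F}⁺ ∩ {A, B, C, D, E, F, G} = {A, D, F}, not the whole set, so D, F --> A violates BCNF; decompose into {A, D, F} and {B, C, D, E, F, G}.
{A, D, F} is in BCNF.
Within {B, C, D, E, F, G}: {C, G}⁺ ∩ {B, C, D, E, F, G} = {B, C, E, G}, not the whole set, so C, G --> B, E violates BCNF; decompose into {B, C, E, G} and {C, D, F, G}.
Within {B, C, E, G}: {C}⁺ ∩ {B, C, E, G} = {B, C}, not the whole set, so C --> B violates BCNF; decompose into {B, C} and {C, E, G}.
{B, C} is in BCNF.
{C, E, G} is in BCNF.
{C, D, F, G} is in BCNF.

{A, D, F}; {B, C}; {C, D, F, G}; {C, E, G}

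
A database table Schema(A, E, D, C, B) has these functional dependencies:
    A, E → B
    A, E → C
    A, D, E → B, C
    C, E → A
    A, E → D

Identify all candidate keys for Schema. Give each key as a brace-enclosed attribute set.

{A, E}, {C, E}

Attributes never on any right-hand side: {E} — every candidate key must contain it.
{A, E}⁺ = {A, B, C, D, E}, which is every attribute, so {A, E} is a candidate key.
{C, E}⁺ = {A, B, C, D, E}, which is every attribute, so {C, E} is a candidate key.
No proper subset of any of these is a key, and no other minimal superkey exists.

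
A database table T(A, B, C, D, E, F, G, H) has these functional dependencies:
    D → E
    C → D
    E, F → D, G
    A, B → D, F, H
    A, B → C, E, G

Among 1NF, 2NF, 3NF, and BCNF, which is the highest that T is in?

Candidate key: {A, B}. Prime attributes: {A, B}.
For D → E we have {D}⁺ = {D, E}; {D} is not a superkey, so BCNF fails.
Because {E} is non-prime and the left side of D → E is not a superkey, the relation is not in 3NF.
No proper subset of a key has a non-prime attribute in its closure, so there is no partial dependency; 2NF holds.

2NF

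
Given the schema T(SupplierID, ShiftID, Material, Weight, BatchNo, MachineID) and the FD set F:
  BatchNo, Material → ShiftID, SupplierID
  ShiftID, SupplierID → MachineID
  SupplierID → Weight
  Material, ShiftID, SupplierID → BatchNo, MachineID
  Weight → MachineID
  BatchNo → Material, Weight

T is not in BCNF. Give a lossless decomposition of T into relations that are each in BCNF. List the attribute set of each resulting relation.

Candidate keys of the original relation: {BatchNo}, {Material, ShiftID, SupplierID}.
Within {BatchNo, MachineID, Material, ShiftID, SupplierID, Weight}: {ShiftID, SupplierID}⁺ ∩ {BatchNo, MachineID, Material, ShiftID, SupplierID, Weight} = {MachineID, ShiftID, SupplierID, Weight}, not the whole set, so ShiftID, SupplierID → MachineID, Weight violates BCNF; decompose into {MachineID, ShiftID, SupplierID, Weight} and {BatchNo, Material, ShiftID, SupplierID}.
Within {MachineID, ShiftID, SupplierID, Weight}: {SupplierID}⁺ ∩ {MachineID, ShiftID, SupplierID, Weight} = {MachineID, SupplierID, Weight}, not the whole set, so SupplierID → MachineID, Weight violates BCNF; decompose into {MachineID, SupplierID, Weight} and {ShiftID, SupplierID}.
Within {MachineID, SupplierID, Weight}: {Weight}⁺ ∩ {MachineID, SupplierID, Weight} = {MachineID, Weight}, not the whole set, so Weight → MachineID violates BCNF; decompose into {MachineID, Weight} and {SupplierID, Weight}.
{MachineID, Weight} has no BCNF violation.
{SupplierID, Weight} has no BCNF violation.
{ShiftID, SupplierID} has no BCNF violation.
{BatchNo, Material, ShiftID, SupplierID} has no BCNF violation.

{BatchNo, Material, ShiftID, SupplierID}; {MachineID, Weight}; {SupplierID, Weight}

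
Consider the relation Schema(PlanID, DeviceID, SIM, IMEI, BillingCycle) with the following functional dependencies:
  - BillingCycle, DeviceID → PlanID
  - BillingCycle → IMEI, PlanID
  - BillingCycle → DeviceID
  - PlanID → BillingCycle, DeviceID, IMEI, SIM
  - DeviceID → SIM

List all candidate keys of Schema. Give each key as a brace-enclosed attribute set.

{BillingCycle}, {PlanID}

Closure of {BillingCycle} is {BillingCycle, DeviceID, IMEI, PlanID, SIM}, the whole schema; {BillingCycle} is a candidate key.
Closure of {PlanID} is {BillingCycle, DeviceID, IMEI, PlanID, SIM}, the whole schema; {PlanID} is a candidate key.
Any other superkey properly contains one of these, so there are no further candidate keys.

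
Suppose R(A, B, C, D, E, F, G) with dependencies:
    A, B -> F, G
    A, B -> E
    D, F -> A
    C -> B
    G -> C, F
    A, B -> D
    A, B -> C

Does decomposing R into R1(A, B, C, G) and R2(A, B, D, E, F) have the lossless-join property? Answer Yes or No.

Common attributes: {A, B}; their closure is {A, B, C, D, E, F, G}.
This includes all of R1, so the common attributes are a superkey of R1 — the join is lossless.

Yes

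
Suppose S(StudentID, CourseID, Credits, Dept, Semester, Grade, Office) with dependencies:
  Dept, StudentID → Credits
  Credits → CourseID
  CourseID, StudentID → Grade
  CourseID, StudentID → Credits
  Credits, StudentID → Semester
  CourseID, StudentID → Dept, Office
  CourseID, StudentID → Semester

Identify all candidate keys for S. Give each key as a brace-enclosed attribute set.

{CourseID, StudentID}, {Credits, StudentID}, {Dept, StudentID}

No FD produces {StudentID}, so it must be in every candidate key.
{CourseID, StudentID}⁺ = {CourseID, Credits, Dept, Grade, Office, Semester, StudentID}, which is every attribute, so {CourseID, StudentID} is a candidate key.
{Credits, StudentID}⁺ = {CourseID, Credits, Dept, Grade, Office, Semester, StudentID}, which is every attribute, so {Credits, StudentID} is a candidate key.
{Dept, StudentID}⁺ = {CourseID, Credits, Dept, Grade, Office, Semester, StudentID}, which is every attribute, so {Dept, StudentID} is a candidate key.
These are minimal and exhaustive — every other superkey contains one of them.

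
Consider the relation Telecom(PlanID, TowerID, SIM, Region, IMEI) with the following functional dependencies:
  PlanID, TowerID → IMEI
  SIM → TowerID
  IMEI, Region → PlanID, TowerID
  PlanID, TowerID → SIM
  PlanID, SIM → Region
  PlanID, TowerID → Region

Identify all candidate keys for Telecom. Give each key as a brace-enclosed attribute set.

Closure of {IMEI, Region} is {IMEI, PlanID, Region, SIM, TowerID}, the whole schema; {IMEI, Region} is a candidate key.
Closure of {PlanID, SIM} is {IMEI, PlanID, Region, SIM, TowerID}, the whole schema; {PlanID, SIM} is a candidate key.
Closure of {PlanID, TowerID} is {IMEI, PlanID, Region, SIM, TowerID}, the whole schema; {PlanID, TowerID} is a candidate key.
Any other superkey properly contains one of these, so there are no further candidate keys.

{IMEI, Region}, {PlanID, SIM}, {PlanID, TowerID}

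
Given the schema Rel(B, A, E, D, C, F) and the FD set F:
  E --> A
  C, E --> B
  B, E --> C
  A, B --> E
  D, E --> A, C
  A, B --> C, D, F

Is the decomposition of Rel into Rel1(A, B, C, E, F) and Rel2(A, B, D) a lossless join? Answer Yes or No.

Yes

Common attributes: {A, B}; their closure is {A, B, C, D, E, F}.
This includes all of Rel1, so the common attributes are a superkey of Rel1 — the join is lossless.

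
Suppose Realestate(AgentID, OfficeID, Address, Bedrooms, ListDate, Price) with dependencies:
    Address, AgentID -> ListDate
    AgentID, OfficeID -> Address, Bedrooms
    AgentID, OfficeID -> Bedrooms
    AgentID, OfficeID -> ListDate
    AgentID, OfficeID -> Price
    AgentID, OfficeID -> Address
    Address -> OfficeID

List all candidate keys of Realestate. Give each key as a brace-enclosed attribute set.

{Address, AgentID}, {AgentID, OfficeID}

No FD produces {AgentID}, so it must be in every candidate key.
{Address, AgentID}⁺ = {Address, AgentID, Bedrooms, ListDate, OfficeID, Price}, which is every attribute, so {Address, AgentID} is a candidate key.
{AgentID, OfficeID}⁺ = {Address, AgentID, Bedrooms, ListDate, OfficeID, Price}, which is every attribute, so {AgentID, OfficeID} is a candidate key.
These are minimal and exhaustive — every other superkey contains one of them.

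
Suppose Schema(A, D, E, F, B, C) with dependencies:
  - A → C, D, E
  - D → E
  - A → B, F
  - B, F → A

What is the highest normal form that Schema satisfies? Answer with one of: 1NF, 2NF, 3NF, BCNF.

Candidate keys: {A}, {B, F}. Prime attributes: {A, B, F}.
For D → E we have {D}⁺ = {D, E}; {D} is not a superkey, so BCNF fails.
D → E has non-prime {E} on the right and a non-superkey on the left, so 3NF fails.
No proper subset of a key has a non-prime attribute in its closure, so there is no partial dependency; 2NF holds.

2NF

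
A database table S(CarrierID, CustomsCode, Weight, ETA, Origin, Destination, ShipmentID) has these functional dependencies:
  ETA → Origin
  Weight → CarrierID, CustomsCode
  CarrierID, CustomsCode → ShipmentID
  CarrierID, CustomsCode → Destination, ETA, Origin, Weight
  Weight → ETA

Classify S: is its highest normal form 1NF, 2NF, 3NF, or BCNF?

2NF

Candidate keys: {CarrierID, CustomsCode}, {Weight}. Prime attributes: {CarrierID, CustomsCode, Weight}.
ETA → Origin: {ETA}⁺ = {ETA, Origin}, which is not all of the attributes, so the left side is not a superkey — BCNF is violated.
ETA → Origin has non-prime {Origin} on the right and a non-superkey on the left, so 3NF fails.
No proper subset of a key has a non-prime attribute in its closure, so there is no partial dependency; 2NF holds.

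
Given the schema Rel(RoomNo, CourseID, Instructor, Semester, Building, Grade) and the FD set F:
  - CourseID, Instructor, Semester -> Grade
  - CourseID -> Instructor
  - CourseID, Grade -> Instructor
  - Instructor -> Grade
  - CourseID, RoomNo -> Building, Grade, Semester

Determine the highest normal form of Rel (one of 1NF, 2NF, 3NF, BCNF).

1NF

Candidate key: {CourseID, RoomNo}. Prime attributes: {CourseID, RoomNo}.
CourseID, Instructor, Semester -> Grade breaks BCNF: {CourseID, Instructor, Semester}⁺ = {CourseID, Grade, Instructor, Semester}, so {CourseID, Instructor, Semester} is not a superkey.
CourseID, Instructor, Semester -> Grade has non-prime {Grade} on the right and a non-superkey on the left, so 3NF fails.
{CourseID} is a proper subset of the key {CourseID, RoomNo}, and {CourseID}⁺ contains the non-prime attributes {Grade, Instructor} — a partial dependency, so 2NF is violated.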